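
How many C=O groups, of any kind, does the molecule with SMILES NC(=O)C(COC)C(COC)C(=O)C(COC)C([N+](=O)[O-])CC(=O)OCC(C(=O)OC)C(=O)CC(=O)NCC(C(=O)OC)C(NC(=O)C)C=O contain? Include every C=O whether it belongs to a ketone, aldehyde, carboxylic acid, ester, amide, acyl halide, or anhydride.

H2NCO: amide, 1 C=O (running total 1).
CO: ketone, 1 C=O (running total 2).
CH2COOCH2: ester, 1 C=O (running total 3).
CH(COOCH3): ester, 1 C=O (running total 4).
CO: ketone, 1 C=O (running total 5).
CH2CONHCH2: amide, 1 C=O (running total 6).
CH(COOCH3): ester, 1 C=O (running total 7).
CH(NHCOCH3): amide, 1 C=O (running total 8).
CHO: aldehyde, 1 C=O (running total 9).

9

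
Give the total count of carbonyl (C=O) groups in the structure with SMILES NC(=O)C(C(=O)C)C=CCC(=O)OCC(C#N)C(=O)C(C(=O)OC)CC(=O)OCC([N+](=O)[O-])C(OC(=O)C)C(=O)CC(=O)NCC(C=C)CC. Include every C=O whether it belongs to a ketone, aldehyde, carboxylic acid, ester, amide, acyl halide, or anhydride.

9

H2NCO: amide, 1 C=O (running total 1).
CH(COCH3): ketone, 1 C=O (running total 2).
CH2COOCH2: ester, 1 C=O (running total 3).
CO: ketone, 1 C=O (running total 4).
CH(COOCH3): ester, 1 C=O (running total 5).
CH2COOCH2: ester, 1 C=O (running total 6).
CH(OCOCH3): ester, 1 C=O (running total 7).
CO: ketone, 1 C=O (running total 8).
CH2CONHCH2: amide, 1 C=O (running total 9).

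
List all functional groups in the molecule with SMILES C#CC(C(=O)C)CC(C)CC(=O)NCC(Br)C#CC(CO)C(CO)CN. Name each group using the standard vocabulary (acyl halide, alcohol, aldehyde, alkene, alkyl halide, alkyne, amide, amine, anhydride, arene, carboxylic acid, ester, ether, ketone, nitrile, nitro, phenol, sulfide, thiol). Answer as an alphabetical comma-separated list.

C≡C triple bond → alkyne.
pendant –COCH3: carbonyl C bonded to two carbons → ketone.
–C(=O)–N– linkage → amide (the N is not an amine).
halogen on an sp³ carbon → alkyl halide.
C≡C triple bond → alkyne.
pendant –CH2OH on an sp³ backbone C → alcohol.
pendant –CH2OH on an sp³ backbone C → alcohol.
–NH2 on an sp³ carbon with no adjacent C=O → amine.

alcohol, alkyl halide, alkyne, amide, amine, ketone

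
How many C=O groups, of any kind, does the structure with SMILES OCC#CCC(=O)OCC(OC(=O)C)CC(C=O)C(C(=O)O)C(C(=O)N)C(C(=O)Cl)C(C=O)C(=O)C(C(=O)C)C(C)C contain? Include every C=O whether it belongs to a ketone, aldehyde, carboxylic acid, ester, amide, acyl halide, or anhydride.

CH2COOCH2: ester, 1 C=O (running total 1).
CH(OCOCH3): ester, 1 C=O (running total 2).
CH(CHO): aldehyde, 1 C=O (running total 3).
CH(COOH): carboxylic acid, 1 C=O (running total 4).
CH(CONH2): amide, 1 C=O (running total 5).
CH(COCl): acyl halide, 1 C=O (running total 6).
CH(CHO): aldehyde, 1 C=O (running total 7).
CO: ketone, 1 C=O (running total 8).
CH(COCH3): ketone, 1 C=O (running total 9).

9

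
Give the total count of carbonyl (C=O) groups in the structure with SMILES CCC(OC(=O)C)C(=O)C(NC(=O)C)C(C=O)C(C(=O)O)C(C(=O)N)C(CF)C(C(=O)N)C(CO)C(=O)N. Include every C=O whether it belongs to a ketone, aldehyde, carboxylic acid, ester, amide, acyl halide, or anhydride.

CH(OCOCH3): ester, 1 C=O (running total 1).
CO: ketone, 1 C=O (running total 2).
CH(NHCOCH3): amide, 1 C=O (running total 3).
CH(CHO): aldehyde, 1 C=O (running total 4).
CH(COOH): carboxylic acid, 1 C=O (running total 5).
CH(CONH2): amide, 1 C=O (running total 6).
CH(CONH2): amide, 1 C=O (running total 7).
CONH2: amide, 1 C=O (running total 8).

8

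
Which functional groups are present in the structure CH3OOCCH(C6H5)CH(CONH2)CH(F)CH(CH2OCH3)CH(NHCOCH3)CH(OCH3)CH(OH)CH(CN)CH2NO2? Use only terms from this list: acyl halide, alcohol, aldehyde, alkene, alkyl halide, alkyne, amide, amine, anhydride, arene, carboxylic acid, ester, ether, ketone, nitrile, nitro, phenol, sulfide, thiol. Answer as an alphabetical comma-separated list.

Taking each segment in turn:
  CH3OOC: CH3O–C(=O)–: carbonyl C bonded to C and to –OCH3 → ester (not ketone + ether).
  CH(C6H5): pendant –C6H5: benzene ring → arene.
  CH(CONH2): pendant –CONH2: carbonyl C bonded to C and N → amide.
  CH(F): halogen on an sp³ carbon → alkyl halide.
  CH(CH2OCH3): pendant –CH2OCH3: C–O–C linkage → ether.
  CH(NHCOCH3): pendant –NHC(=O)CH3: N bonded to a carbonyl → amide (not amine).
  CH(OCH3): pendant –OCH3: C–O–C with sp³ C, no adjacent C=O → ether.
  CH(OH): –OH on an sp³ carbon → alcohol (secondary).
  CH(CN): pendant –C≡N: nitrile.
  CH2NO2: –NO2 on carbon → nitro group.

alcohol, alkyl halide, amide, arene, ester, ether, nitrile, nitro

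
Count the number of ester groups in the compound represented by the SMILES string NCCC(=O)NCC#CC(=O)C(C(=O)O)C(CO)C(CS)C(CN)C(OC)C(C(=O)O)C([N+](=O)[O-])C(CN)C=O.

0

Taking each segment in turn:
  H2NCH2: –NH2 on an sp³ carbon with no adjacent C=O → amine.
  CH2CONHCH2: –C(=O)–N– linkage → amide (the N is not an amine).
  C≡C: C≡C triple bond → alkyne.
  CO: –C(=O)– with carbon on both sides → ketone.
  CH(COOH): pendant –COOH: carbonyl C bonded to C and –OH → carboxylic acid.
  CH(CH2OH): pendant –CH2OH on an sp³ backbone C → alcohol.
  CH(CH2SH): pendant –CH2SH → thiol.
  CH(CH2NH2): pendant –CH2NH2: N on sp³ C, no adjacent C=O → amine.
  CH(OCH3): pendant –OCH3: C–O–C with sp³ C, no adjacent C=O → ether.
  CH(COOH): pendant –COOH: carbonyl C bonded to C and –OH → carboxylic acid.
  CH(NO2): –NO2 on an sp³ carbon → nitro (the N=O is not a carbonyl).
  CH(CH2NH2): pendant –CH2NH2: N on sp³ C, no adjacent C=O → amine.
  CHO: terminal –CHO: carbonyl C bonded to H and C → aldehyde.
No segment is a ester: CO is ketone, not ester; CH(COOH) is carboxylic acid, not ester; CH(OCH3) is ether, not ester. → 0.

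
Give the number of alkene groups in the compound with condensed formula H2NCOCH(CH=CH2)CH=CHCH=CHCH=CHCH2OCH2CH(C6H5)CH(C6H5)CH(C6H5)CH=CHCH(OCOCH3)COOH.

5

Taking each segment in turn:
  H2NCO: –C(=O)NH2: carbonyl C bonded to C and to N → amide (the N is not a separate amine).
  CH(CH=CH2): pendant –CH=CH2: C=C double bond → alkene.
  CH=CH: C=C double bond → alkene.
  CH=CH: C=C double bond → alkene.
  CH=CH: C=C double bond → alkene.
  CH2OCH2: C–O–C with sp³ carbons on both sides and no adjacent C=O → ether.
  CH(C6H5): pendant –C6H5: benzene ring → arene.
  CH(C6H5): pendant –C6H5: benzene ring → arene.
  CH(C6H5): pendant –C6H5: benzene ring → arene.
  CH=CH: C=C double bond → alkene.
  CH(OCOCH3): pendant –OC(=O)CH3: an acyloxy group → ester.
  COOH: –COOH: carbonyl C bonded to –OH and C → carboxylic acid (the –OH is not a separate alcohol).
Alkene appears at: CH(CH=CH2), CH=CH, CH=CH, CH=CH, CH=CH → 5.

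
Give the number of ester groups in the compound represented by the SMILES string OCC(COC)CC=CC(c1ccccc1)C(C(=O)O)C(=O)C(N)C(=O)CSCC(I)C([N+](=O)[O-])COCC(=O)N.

0

HO– on an sp³ carbon → alcohol.
pendant –CH2OCH3: C–O–C linkage → ether.
C=C double bond → alkene.
pendant –C6H5: benzene ring → arene.
pendant –COOH: carbonyl C bonded to C and –OH → carboxylic acid.
–C(=O)– with carbon on both sides → ketone.
–NH2 on an sp³ carbon with no adjacent C=O → amine.
–C(=O)– with carbon on both sides → ketone.
C–S–C linkage → sulfide (thioether).
halogen on an sp³ carbon → alkyl halide.
–NO2 on an sp³ carbon → nitro (the N=O is not a carbonyl).
C–O–C with sp³ carbons on both sides and no adjacent C=O → ether.
–C(=O)NH2: carbonyl C bonded to C and to N → amide (the N is not a separate amine).
No segment is a ester: CH(CH2OCH3) is ether, not ester; CH(COOH) is carboxylic acid, not ester; CO is ketone, not ester. → 0.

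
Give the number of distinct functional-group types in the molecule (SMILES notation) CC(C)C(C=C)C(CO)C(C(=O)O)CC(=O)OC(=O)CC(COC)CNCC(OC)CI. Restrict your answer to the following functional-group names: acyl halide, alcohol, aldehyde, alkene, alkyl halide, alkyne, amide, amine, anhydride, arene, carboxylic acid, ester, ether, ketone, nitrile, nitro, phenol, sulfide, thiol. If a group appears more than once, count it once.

7

Taking each segment in turn:
  CH(CH=CH2): pendant –CH=CH2: C=C double bond → alkene.
  CH(CH2OH): pendant –CH2OH on an sp³ backbone C → alcohol.
  CH(COOH): pendant –COOH: carbonyl C bonded to C and –OH → carboxylic acid.
  CH2CO-O-COCH2: two acyl groups sharing one oxygen, –C(=O)–O–C(=O)– → anhydride.
  CH(CH2OCH3): pendant –CH2OCH3: C–O–C linkage → ether.
  CH2NHCH2: C–N–C with sp³ carbons and no adjacent C=O → amine (secondary).
  CH(OCH3): pendant –OCH3: C–O–C with sp³ C, no adjacent C=O → ether.
  CH2I: halogen on an sp³ carbon → alkyl halide.
Distinct types present: alcohol, alkene, alkyl halide, amine, anhydride, carboxylic acid, ether.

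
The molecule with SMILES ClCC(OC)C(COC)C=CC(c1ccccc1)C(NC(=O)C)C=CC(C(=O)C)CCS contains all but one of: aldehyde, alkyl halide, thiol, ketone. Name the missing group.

alkyl halide: present (ClCH2 — halogen on an sp³ carbon → alkyl halide).
thiol: present (CH2SH — –SH on an sp³ carbon → thiol).
ketone: present (CH(COCH3) — pendant –COCH3: carbonyl C bonded to two carbons → ketone).
aldehyde: absent. In CH(COCH3), the carbonyl carbon is bonded to two carbons, so it is a ketone, not an aldehyde.

aldehyde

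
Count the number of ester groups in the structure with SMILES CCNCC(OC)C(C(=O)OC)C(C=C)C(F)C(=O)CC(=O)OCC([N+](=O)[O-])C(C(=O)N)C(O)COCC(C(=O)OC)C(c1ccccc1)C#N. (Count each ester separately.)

3

C–N–C with sp³ carbons and no adjacent C=O → amine (secondary).
pendant –OCH3: C–O–C with sp³ C, no adjacent C=O → ether.
pendant –COOCH3: carbonyl C bonded to C and –OCH3 → ester.
pendant –CH=CH2: C=C double bond → alkene.
halogen on an sp³ carbon → alkyl halide.
–C(=O)– with carbon on both sides → ketone.
–C(=O)–O–C with C on the carbonyl side → ester.
–NO2 on an sp³ carbon → nitro (the N=O is not a carbonyl).
pendant –CONH2: carbonyl C bonded to C and N → amide.
–OH on an sp³ carbon → alcohol (secondary).
C–O–C with sp³ carbons on both sides and no adjacent C=O → ether.
pendant –COOCH3: carbonyl C bonded to C and –OCH3 → ester.
pendant –C6H5: benzene ring → arene.
–C≡N: carbon triple-bonded to nitrogen → nitrile.
Ester appears at: CH(COOCH3), CH2COOCH2, CH(COOCH3) → 3.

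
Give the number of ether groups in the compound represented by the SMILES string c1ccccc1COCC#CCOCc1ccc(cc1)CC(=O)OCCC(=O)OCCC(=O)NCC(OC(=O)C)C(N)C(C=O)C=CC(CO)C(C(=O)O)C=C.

2

Taking each segment in turn:
  C6H5: C6H5– phenyl ring → arene.
  CH2OCH2: C–O–C with sp³ carbons on both sides and no adjacent C=O → ether.
  C≡C: C≡C triple bond → alkyne.
  CH2OCH2: C–O–C with sp³ carbons on both sides and no adjacent C=O → ether.
  C6H4: para-disubstituted benzene ring → arene.
  CH2COOCH2: –C(=O)–O–C with C on the carbonyl side → ester.
  CH2COOCH2: –C(=O)–O–C with C on the carbonyl side → ester.
  CH2CONHCH2: –C(=O)–N– linkage → amide (the N is not an amine).
  CH(OCOCH3): pendant –OC(=O)CH3: an acyloxy group → ester.
  CH(NH2): –NH2 on an sp³ carbon with no adjacent C=O → amine.
  CH(CHO): pendant –CHO: carbonyl C bonded to C and H → aldehyde.
  CH=CH: C=C double bond → alkene.
  CH(CH2OH): pendant –CH2OH on an sp³ backbone C → alcohol.
  CH(COOH): pendant –COOH: carbonyl C bonded to C and –OH → carboxylic acid.
  CH=CH2: C=C double bond → alkene.
Ether appears at: CH2OCH2, CH2OCH2 → 2.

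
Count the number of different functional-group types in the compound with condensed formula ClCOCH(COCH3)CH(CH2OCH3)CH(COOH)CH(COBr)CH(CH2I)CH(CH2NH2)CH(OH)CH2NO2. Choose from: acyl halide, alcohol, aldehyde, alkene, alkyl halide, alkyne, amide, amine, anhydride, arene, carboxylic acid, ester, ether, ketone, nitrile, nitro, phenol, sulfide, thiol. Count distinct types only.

8

–C(=O)Cl: carbonyl C bonded to C and to a halogen → acyl halide (not alkyl halide).
pendant –COCH3: carbonyl C bonded to two carbons → ketone.
pendant –CH2OCH3: C–O–C linkage → ether.
pendant –COOH: carbonyl C bonded to C and –OH → carboxylic acid.
pendant –C(=O)X: carbonyl C bonded to C and halogen → acyl halide.
pendant –CH2X: halogen on sp³ carbon → alkyl halide.
pendant –CH2NH2: N on sp³ C, no adjacent C=O → amine.
–OH on an sp³ carbon → alcohol (secondary).
–NO2 on carbon → nitro group.
Distinct types present: acyl halide, alcohol, alkyl halide, amine, carboxylic acid, ether, ketone, nitro.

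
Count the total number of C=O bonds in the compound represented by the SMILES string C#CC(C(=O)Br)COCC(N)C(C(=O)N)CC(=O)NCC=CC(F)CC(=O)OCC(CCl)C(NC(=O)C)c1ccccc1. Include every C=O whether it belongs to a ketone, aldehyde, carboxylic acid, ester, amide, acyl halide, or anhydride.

CH(COBr): acyl halide, 1 C=O (running total 1).
CH(CONH2): amide, 1 C=O (running total 2).
CH2CONHCH2: amide, 1 C=O (running total 3).
CH2COOCH2: ester, 1 C=O (running total 4).
CH(NHCOCH3): amide, 1 C=O (running total 5).

5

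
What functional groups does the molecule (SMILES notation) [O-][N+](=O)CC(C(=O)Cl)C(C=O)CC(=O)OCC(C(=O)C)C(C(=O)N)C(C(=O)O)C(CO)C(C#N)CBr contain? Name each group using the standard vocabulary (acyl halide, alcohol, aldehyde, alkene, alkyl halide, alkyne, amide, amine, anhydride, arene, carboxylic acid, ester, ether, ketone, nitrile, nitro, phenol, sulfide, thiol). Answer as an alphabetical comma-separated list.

acyl halide, alcohol, aldehyde, alkyl halide, amide, carboxylic acid, ester, ketone, nitrile, nitro

Working along the chain:
  O2NCH2: –NO2 on carbon → nitro group.
  CH(COCl): pendant –C(=O)X: carbonyl C bonded to C and halogen → acyl halide.
  CH(CHO): pendant –CHO: carbonyl C bonded to C and H → aldehyde.
  CH2COOCH2: –C(=O)–O–C with C on the carbonyl side → ester.
  CH(COCH3): pendant –COCH3: carbonyl C bonded to two carbons → ketone.
  CH(CONH2): pendant –CONH2: carbonyl C bonded to C and N → amide.
  CH(COOH): pendant –COOH: carbonyl C bonded to C and –OH → carboxylic acid.
  CH(CH2OH): pendant –CH2OH on an sp³ backbone C → alcohol.
  CH(CN): pendant –C≡N: nitrile.
  CH2Br: halogen on an sp³ carbon → alkyl halide.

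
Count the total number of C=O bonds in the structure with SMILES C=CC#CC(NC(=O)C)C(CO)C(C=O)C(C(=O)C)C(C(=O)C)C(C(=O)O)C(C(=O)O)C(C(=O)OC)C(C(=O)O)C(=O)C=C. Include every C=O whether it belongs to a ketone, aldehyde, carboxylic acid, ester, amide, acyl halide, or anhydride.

9

CH(NHCOCH3): amide, 1 C=O (running total 1).
CH(CHO): aldehyde, 1 C=O (running total 2).
CH(COCH3): ketone, 1 C=O (running total 3).
CH(COCH3): ketone, 1 C=O (running total 4).
CH(COOH): carboxylic acid, 1 C=O (running total 5).
CH(COOH): carboxylic acid, 1 C=O (running total 6).
CH(COOCH3): ester, 1 C=O (running total 7).
CH(COOH): carboxylic acid, 1 C=O (running total 8).
CO: ketone, 1 C=O (running total 9).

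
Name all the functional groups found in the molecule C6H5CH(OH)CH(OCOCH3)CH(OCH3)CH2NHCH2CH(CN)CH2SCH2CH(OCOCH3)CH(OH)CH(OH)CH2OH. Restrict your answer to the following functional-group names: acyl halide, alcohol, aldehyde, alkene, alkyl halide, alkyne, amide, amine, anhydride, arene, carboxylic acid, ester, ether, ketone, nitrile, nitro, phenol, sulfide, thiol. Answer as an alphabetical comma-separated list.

C6H5– phenyl ring → arene.
–OH on an sp³ carbon → alcohol (secondary).
pendant –OC(=O)CH3: an acyloxy group → ester.
pendant –OCH3: C–O–C with sp³ C, no adjacent C=O → ether.
C–N–C with sp³ carbons and no adjacent C=O → amine (secondary).
pendant –C≡N: nitrile.
C–S–C linkage → sulfide (thioether).
pendant –OC(=O)CH3: an acyloxy group → ester.
–OH on an sp³ carbon → alcohol (secondary).
–OH on an sp³ carbon → alcohol (secondary).
–OH on an sp³ carbon → alcohol.

alcohol, amine, arene, ester, ether, nitrile, sulfide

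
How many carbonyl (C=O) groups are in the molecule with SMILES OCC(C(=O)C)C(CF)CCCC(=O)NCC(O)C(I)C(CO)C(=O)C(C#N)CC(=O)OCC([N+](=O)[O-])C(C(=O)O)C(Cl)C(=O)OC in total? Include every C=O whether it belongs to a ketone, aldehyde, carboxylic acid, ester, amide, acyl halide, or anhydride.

CH(COCH3): ketone, 1 C=O (running total 1).
CH2CONHCH2: amide, 1 C=O (running total 2).
CO: ketone, 1 C=O (running total 3).
CH2COOCH2: ester, 1 C=O (running total 4).
CH(COOH): carboxylic acid, 1 C=O (running total 5).
COOCH3: ester, 1 C=O (running total 6).

6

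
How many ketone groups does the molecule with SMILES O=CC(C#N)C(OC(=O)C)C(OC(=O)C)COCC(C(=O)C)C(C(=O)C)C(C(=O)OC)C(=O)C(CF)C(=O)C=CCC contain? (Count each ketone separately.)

Reading the structure from left to right:
  OHC: terminal –CHO: carbonyl C bonded to H and C → aldehyde.
  CH(CN): pendant –C≡N: nitrile.
  CH(OCOCH3): pendant –OC(=O)CH3: an acyloxy group → ester.
  CH(OCOCH3): pendant –OC(=O)CH3: an acyloxy group → ester.
  CH2OCH2: C–O–C with sp³ carbons on both sides and no adjacent C=O → ether.
  CH(COCH3): pendant –COCH3: carbonyl C bonded to two carbons → ketone.
  CH(COCH3): pendant –COCH3: carbonyl C bonded to two carbons → ketone.
  CH(COOCH3): pendant –COOCH3: carbonyl C bonded to C and –OCH3 → ester.
  CO: –C(=O)– with carbon on both sides → ketone.
  CH(CH2F): pendant –CH2X: halogen on sp³ carbon → alkyl halide.
  CO: –C(=O)– with carbon on both sides → ketone.
  CH=CH: C=C double bond → alkene.
Ketone appears at: CH(COCH3), CH(COCH3), CO, CO → 4.

4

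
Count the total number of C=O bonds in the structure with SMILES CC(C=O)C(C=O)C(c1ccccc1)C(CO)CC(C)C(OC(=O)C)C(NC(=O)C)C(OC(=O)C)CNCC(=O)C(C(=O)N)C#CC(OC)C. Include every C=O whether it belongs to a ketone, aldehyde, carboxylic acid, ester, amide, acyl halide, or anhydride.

CH(CHO): aldehyde, 1 C=O (running total 1).
CH(CHO): aldehyde, 1 C=O (running total 2).
CH(OCOCH3): ester, 1 C=O (running total 3).
CH(NHCOCH3): amide, 1 C=O (running total 4).
CH(OCOCH3): ester, 1 C=O (running total 5).
CO: ketone, 1 C=O (running total 6).
CH(CONH2): amide, 1 C=O (running total 7).

7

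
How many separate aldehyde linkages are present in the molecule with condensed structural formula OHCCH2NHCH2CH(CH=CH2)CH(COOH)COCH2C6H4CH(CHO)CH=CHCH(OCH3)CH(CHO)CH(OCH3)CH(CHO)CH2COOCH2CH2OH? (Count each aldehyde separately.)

Taking each segment in turn:
  OHC: terminal –CHO: carbonyl C bonded to H and C → aldehyde.
  CH2NHCH2: C–N–C with sp³ carbons and no adjacent C=O → amine (secondary).
  CH(CH=CH2): pendant –CH=CH2: C=C double bond → alkene.
  CH(COOH): pendant –COOH: carbonyl C bonded to C and –OH → carboxylic acid.
  CO: –C(=O)– with carbon on both sides → ketone.
  C6H4: para-disubstituted benzene ring → arene.
  CH(CHO): pendant –CHO: carbonyl C bonded to C and H → aldehyde.
  CH=CH: C=C double bond → alkene.
  CH(OCH3): pendant –OCH3: C–O–C with sp³ C, no adjacent C=O → ether.
  CH(CHO): pendant –CHO: carbonyl C bonded to C and H → aldehyde.
  CH(OCH3): pendant –OCH3: C–O–C with sp³ C, no adjacent C=O → ether.
  CH(CHO): pendant –CHO: carbonyl C bonded to C and H → aldehyde.
  CH2COOCH2: –C(=O)–O–C with C on the carbonyl side → ester.
  CH2OH: –OH on an sp³ carbon → alcohol.
Aldehyde appears at: OHC, CH(CHO), CH(CHO), CH(CHO) → 4.

4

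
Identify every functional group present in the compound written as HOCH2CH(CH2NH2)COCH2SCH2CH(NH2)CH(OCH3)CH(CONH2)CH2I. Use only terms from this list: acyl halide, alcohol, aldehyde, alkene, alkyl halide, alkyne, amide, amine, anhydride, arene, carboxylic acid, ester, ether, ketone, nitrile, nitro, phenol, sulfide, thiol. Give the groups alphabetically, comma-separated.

Working along the chain:
  HOCH2: HO– on an sp³ carbon → alcohol.
  CH(CH2NH2): pendant –CH2NH2: N on sp³ C, no adjacent C=O → amine.
  CO: –C(=O)– with carbon on both sides → ketone.
  CH2SCH2: C–S–C linkage → sulfide (thioether).
  CH(NH2): –NH2 on an sp³ carbon with no adjacent C=O → amine.
  CH(OCH3): pendant –OCH3: C–O–C with sp³ C, no adjacent C=O → ether.
  CH(CONH2): pendant –CONH2: carbonyl C bonded to C and N → amide.
  CH2I: halogen on an sp³ carbon → alkyl halide.

alcohol, alkyl halide, amide, amine, ether, ketone, sulfide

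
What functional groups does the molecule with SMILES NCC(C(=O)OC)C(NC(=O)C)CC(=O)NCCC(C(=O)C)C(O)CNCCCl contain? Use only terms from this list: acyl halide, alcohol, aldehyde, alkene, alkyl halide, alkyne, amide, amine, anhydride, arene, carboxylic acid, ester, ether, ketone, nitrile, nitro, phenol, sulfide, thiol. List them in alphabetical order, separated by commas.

alcohol, alkyl halide, amide, amine, ester, ketone

Reading the structure from left to right:
  H2NCH2: –NH2 on an sp³ carbon with no adjacent C=O → amine.
  CH(COOCH3): pendant –COOCH3: carbonyl C bonded to C and –OCH3 → ester.
  CH(NHCOCH3): pendant –NHC(=O)CH3: N bonded to a carbonyl → amide (not amine).
  CH2CONHCH2: –C(=O)–N– linkage → amide (the N is not an amine).
  CH(COCH3): pendant –COCH3: carbonyl C bonded to two carbons → ketone.
  CH(OH): –OH on an sp³ carbon → alcohol (secondary).
  CH2NHCH2: C–N–C with sp³ carbons and no adjacent C=O → amine (secondary).
  CH2Cl: halogen on an sp³ carbon → alkyl halide.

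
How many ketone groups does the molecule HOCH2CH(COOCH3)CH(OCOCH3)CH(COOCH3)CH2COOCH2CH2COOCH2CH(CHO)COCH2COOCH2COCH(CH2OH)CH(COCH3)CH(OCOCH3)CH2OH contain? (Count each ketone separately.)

3

Taking each segment in turn:
  HOCH2: HO– on an sp³ carbon → alcohol.
  CH(COOCH3): pendant –COOCH3: carbonyl C bonded to C and –OCH3 → ester.
  CH(OCOCH3): pendant –OC(=O)CH3: an acyloxy group → ester.
  CH(COOCH3): pendant –COOCH3: carbonyl C bonded to C and –OCH3 → ester.
  CH2COOCH2: –C(=O)–O–C with C on the carbonyl side → ester.
  CH2COOCH2: –C(=O)–O–C with C on the carbonyl side → ester.
  CH(CHO): pendant –CHO: carbonyl C bonded to C and H → aldehyde.
  CO: –C(=O)– with carbon on both sides → ketone.
  CH2COOCH2: –C(=O)–O–C with C on the carbonyl side → ester.
  CO: –C(=O)– with carbon on both sides → ketone.
  CH(CH2OH): pendant –CH2OH on an sp³ backbone C → alcohol.
  CH(COCH3): pendant –COCH3: carbonyl C bonded to two carbons → ketone.
  CH(OCOCH3): pendant –OC(=O)CH3: an acyloxy group → ester.
  CH2OH: –OH on an sp³ carbon → alcohol.
Ketone appears at: CO, CO, CH(COCH3) → 3.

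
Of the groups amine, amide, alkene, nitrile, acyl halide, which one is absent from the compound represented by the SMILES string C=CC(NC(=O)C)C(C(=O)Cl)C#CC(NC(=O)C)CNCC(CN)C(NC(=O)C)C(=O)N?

acyl halide: present (CH(COCl) — pendant –C(=O)X: carbonyl C bonded to C and halogen → acyl halide).
alkene: present (CH2=CH — C=C double bond → alkene).
amide: present (CH(NHCOCH3) — pendant –NHC(=O)CH3: N bonded to a carbonyl → amide (not amine)).
amine: present (CH2NHCH2 — C–N–C with sp³ carbons and no adjacent C=O → amine (secondary)).
nitrile: absent. In C≡C, the triple bond is C≡C, not C≡N.

nitrile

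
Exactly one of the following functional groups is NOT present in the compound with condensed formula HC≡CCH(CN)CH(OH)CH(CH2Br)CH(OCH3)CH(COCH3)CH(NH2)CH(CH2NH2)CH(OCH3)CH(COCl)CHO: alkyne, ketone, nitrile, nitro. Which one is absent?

nitro

ketone: present (CH(COCH3) — pendant –COCH3: carbonyl C bonded to two carbons → ketone).
nitrile: present (CH(CN) — pendant –C≡N: nitrile).
alkyne: present (HC≡C — C≡C triple bond → alkyne).
nitro: no segment matches this pattern.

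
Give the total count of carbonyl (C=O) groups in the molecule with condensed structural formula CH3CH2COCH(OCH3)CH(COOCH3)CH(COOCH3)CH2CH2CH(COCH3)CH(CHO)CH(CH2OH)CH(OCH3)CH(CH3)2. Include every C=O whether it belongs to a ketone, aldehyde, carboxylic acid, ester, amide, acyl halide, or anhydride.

5

CO: ketone, 1 C=O (running total 1).
CH(COOCH3): ester, 1 C=O (running total 2).
CH(COOCH3): ester, 1 C=O (running total 3).
CH(COCH3): ketone, 1 C=O (running total 4).
CH(CHO): aldehyde, 1 C=O (running total 5).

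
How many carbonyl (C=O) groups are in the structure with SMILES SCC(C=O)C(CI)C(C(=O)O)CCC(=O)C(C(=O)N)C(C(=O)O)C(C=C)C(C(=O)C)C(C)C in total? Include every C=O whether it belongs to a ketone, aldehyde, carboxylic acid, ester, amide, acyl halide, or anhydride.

6

CH(CHO): aldehyde, 1 C=O (running total 1).
CH(COOH): carboxylic acid, 1 C=O (running total 2).
CO: ketone, 1 C=O (running total 3).
CH(CONH2): amide, 1 C=O (running total 4).
CH(COOH): carboxylic acid, 1 C=O (running total 5).
CH(COCH3): ketone, 1 C=O (running total 6).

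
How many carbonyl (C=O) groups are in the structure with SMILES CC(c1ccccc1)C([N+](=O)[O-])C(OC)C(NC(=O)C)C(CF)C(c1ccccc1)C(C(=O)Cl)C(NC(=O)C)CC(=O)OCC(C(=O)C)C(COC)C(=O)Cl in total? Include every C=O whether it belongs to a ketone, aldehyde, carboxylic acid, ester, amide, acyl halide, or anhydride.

6

CH(NHCOCH3): amide, 1 C=O (running total 1).
CH(COCl): acyl halide, 1 C=O (running total 2).
CH(NHCOCH3): amide, 1 C=O (running total 3).
CH2COOCH2: ester, 1 C=O (running total 4).
CH(COCH3): ketone, 1 C=O (running total 5).
COCl: acyl halide, 1 C=O (running total 6).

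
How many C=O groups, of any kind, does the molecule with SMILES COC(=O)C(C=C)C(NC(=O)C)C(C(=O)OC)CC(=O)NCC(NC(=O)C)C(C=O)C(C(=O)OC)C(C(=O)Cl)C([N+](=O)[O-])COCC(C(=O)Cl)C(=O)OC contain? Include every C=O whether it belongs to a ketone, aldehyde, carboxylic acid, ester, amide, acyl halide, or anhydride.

10

CH3OOC: ester, 1 C=O (running total 1).
CH(NHCOCH3): amide, 1 C=O (running total 2).
CH(COOCH3): ester, 1 C=O (running total 3).
CH2CONHCH2: amide, 1 C=O (running total 4).
CH(NHCOCH3): amide, 1 C=O (running total 5).
CH(CHO): aldehyde, 1 C=O (running total 6).
CH(COOCH3): ester, 1 C=O (running total 7).
CH(COCl): acyl halide, 1 C=O (running total 8).
CH(COCl): acyl halide, 1 C=O (running total 9).
COOCH3: ester, 1 C=O (running total 10).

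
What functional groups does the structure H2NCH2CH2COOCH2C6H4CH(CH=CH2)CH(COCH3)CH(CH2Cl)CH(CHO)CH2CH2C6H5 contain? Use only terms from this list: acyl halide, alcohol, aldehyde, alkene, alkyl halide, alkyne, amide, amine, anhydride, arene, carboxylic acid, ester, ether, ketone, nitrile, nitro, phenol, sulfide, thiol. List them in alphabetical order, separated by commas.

Working along the chain:
  H2NCH2: –NH2 on an sp³ carbon with no adjacent C=O → amine.
  CH2COOCH2: –C(=O)–O–C with C on the carbonyl side → ester.
  C6H4: para-disubstituted benzene ring → arene.
  CH(CH=CH2): pendant –CH=CH2: C=C double bond → alkene.
  CH(COCH3): pendant –COCH3: carbonyl C bonded to two carbons → ketone.
  CH(CH2Cl): pendant –CH2X: halogen on sp³ carbon → alkyl halide.
  CH(CHO): pendant –CHO: carbonyl C bonded to C and H → aldehyde.
  C6H5: –C6H5 phenyl ring → arene.

aldehyde, alkene, alkyl halide, amine, arene, ester, ketone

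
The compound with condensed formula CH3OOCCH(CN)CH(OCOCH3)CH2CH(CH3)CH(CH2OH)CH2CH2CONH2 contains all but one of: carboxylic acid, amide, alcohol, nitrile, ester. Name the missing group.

carboxylic acid

amide: present (CONH2 — –C(=O)NH2: carbonyl C bonded to C and to N → amide (the N is not a separate amine)).
alcohol: present (CH(CH2OH) — pendant –CH2OH on an sp³ backbone C → alcohol).
nitrile: present (CH(CN) — pendant –C≡N: nitrile).
ester: present (CH3OOC — CH3O–C(=O)–: carbonyl C bonded to C and to –OCH3 → ester (not ketone + ether)).
carboxylic acid: absent. In each of CH3OOC and CH(OCOCH3), the acyl oxygen is bonded to carbon (–O–C), not to H, so this is an ester. In CONH2, the carbonyl is bonded to nitrogen, not to –OH; that is an amide.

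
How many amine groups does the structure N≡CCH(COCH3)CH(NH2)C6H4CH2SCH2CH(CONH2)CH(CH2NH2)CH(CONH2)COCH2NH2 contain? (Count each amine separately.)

Reading the structure from left to right:
  N≡C: N≡C–: carbon triple-bonded to nitrogen → nitrile.
  CH(COCH3): pendant –COCH3: carbonyl C bonded to two carbons → ketone.
  CH(NH2): –NH2 on an sp³ carbon with no adjacent C=O → amine.
  C6H4: para-disubstituted benzene ring → arene.
  CH2SCH2: C–S–C linkage → sulfide (thioether).
  CH(CONH2): pendant –CONH2: carbonyl C bonded to C and N → amide.
  CH(CH2NH2): pendant –CH2NH2: N on sp³ C, no adjacent C=O → amine.
  CH(CONH2): pendant –CONH2: carbonyl C bonded to C and N → amide.
  CO: –C(=O)– with carbon on both sides → ketone.
  CH2NH2: –NH2 on an sp³ carbon with no adjacent C=O → amine.
Amine appears at: CH(NH2), CH(CH2NH2), CH2NH2 → 3.

3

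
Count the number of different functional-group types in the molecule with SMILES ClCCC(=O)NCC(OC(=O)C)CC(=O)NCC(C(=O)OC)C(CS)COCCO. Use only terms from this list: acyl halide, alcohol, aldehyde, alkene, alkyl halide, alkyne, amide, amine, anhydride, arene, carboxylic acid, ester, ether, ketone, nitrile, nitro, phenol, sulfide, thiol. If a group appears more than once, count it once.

Taking each segment in turn:
  ClCH2: halogen on an sp³ carbon → alkyl halide.
  CH2CONHCH2: –C(=O)–N– linkage → amide (the N is not an amine).
  CH(OCOCH3): pendant –OC(=O)CH3: an acyloxy group → ester.
  CH2CONHCH2: –C(=O)–N– linkage → amide (the N is not an amine).
  CH(COOCH3): pendant –COOCH3: carbonyl C bonded to C and –OCH3 → ester.
  CH(CH2SH): pendant –CH2SH → thiol.
  CH2OCH2: C–O–C with sp³ carbons on both sides and no adjacent C=O → ether.
  CH2OH: –OH on an sp³ carbon → alcohol.
Distinct types present: alcohol, alkyl halide, amide, ester, ether, thiol.

6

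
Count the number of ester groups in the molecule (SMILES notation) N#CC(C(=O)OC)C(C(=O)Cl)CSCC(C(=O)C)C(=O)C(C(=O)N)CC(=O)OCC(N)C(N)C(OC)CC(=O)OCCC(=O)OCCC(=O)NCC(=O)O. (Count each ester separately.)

4

Taking each segment in turn:
  N≡C: N≡C–: carbon triple-bonded to nitrogen → nitrile.
  CH(COOCH3): pendant –COOCH3: carbonyl C bonded to C and –OCH3 → ester.
  CH(COCl): pendant –C(=O)X: carbonyl C bonded to C and halogen → acyl halide.
  CH2SCH2: C–S–C linkage → sulfide (thioether).
  CH(COCH3): pendant –COCH3: carbonyl C bonded to two carbons → ketone.
  CO: –C(=O)– with carbon on both sides → ketone.
  CH(CONH2): pendant –CONH2: carbonyl C bonded to C and N → amide.
  CH2COOCH2: –C(=O)–O–C with C on the carbonyl side → ester.
  CH(NH2): –NH2 on an sp³ carbon with no adjacent C=O → amine.
  CH(NH2): –NH2 on an sp³ carbon with no adjacent C=O → amine.
  CH(OCH3): pendant –OCH3: C–O–C with sp³ C, no adjacent C=O → ether.
  CH2COOCH2: –C(=O)–O–C with C on the carbonyl side → ester.
  CH2COOCH2: –C(=O)–O–C with C on the carbonyl side → ester.
  CH2CONHCH2: –C(=O)–N– linkage → amide (the N is not an amine).
  COOH: –COOH: carbonyl C bonded to –OH and C → carboxylic acid (the –OH is not a separate alcohol).
Ester appears at: CH(COOCH3), CH2COOCH2, CH2COOCH2, CH2COOCH2 → 4.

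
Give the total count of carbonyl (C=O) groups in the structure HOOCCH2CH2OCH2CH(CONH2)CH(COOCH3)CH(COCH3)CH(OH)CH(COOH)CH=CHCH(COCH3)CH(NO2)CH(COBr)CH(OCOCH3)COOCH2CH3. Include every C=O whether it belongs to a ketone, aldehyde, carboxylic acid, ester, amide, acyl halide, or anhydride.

HOOC: carboxylic acid, 1 C=O (running total 1).
CH(CONH2): amide, 1 C=O (running total 2).
CH(COOCH3): ester, 1 C=O (running total 3).
CH(COCH3): ketone, 1 C=O (running total 4).
CH(COOH): carboxylic acid, 1 C=O (running total 5).
CH(COCH3): ketone, 1 C=O (running total 6).
CH(COBr): acyl halide, 1 C=O (running total 7).
CH(OCOCH3): ester, 1 C=O (running total 8).
COOCH2CH3: ester, 1 C=O (running total 9).

9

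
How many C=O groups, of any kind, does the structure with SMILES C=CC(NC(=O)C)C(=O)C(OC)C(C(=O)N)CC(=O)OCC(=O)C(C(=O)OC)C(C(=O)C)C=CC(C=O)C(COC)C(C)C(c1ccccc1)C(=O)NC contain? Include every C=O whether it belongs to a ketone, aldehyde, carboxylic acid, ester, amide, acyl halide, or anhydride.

CH(NHCOCH3): amide, 1 C=O (running total 1).
CO: ketone, 1 C=O (running total 2).
CH(CONH2): amide, 1 C=O (running total 3).
CH2COOCH2: ester, 1 C=O (running total 4).
CO: ketone, 1 C=O (running total 5).
CH(COOCH3): ester, 1 C=O (running total 6).
CH(COCH3): ketone, 1 C=O (running total 7).
CH(CHO): aldehyde, 1 C=O (running total 8).
CONHCH3: amide, 1 C=O (running total 9).

9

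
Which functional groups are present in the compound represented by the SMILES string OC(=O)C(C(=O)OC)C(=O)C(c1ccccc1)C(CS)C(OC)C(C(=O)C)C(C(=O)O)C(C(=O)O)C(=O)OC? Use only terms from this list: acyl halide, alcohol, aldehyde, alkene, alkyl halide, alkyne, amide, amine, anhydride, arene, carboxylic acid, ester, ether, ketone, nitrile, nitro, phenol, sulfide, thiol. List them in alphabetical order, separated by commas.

arene, carboxylic acid, ester, ether, ketone, thiol

–COOH: carbonyl C bonded to –OH and C → carboxylic acid (the –OH is not a separate alcohol).
pendant –COOCH3: carbonyl C bonded to C and –OCH3 → ester.
–C(=O)– with carbon on both sides → ketone.
pendant –C6H5: benzene ring → arene.
pendant –CH2SH → thiol.
pendant –OCH3: C–O–C with sp³ C, no adjacent C=O → ether.
pendant –COCH3: carbonyl C bonded to two carbons → ketone.
pendant –COOH: carbonyl C bonded to C and –OH → carboxylic acid.
pendant –COOH: carbonyl C bonded to C and –OH → carboxylic acid.
–C(=O)OCH3: carbonyl C bonded to C and to –OCH3 → ester (not ketone + ether).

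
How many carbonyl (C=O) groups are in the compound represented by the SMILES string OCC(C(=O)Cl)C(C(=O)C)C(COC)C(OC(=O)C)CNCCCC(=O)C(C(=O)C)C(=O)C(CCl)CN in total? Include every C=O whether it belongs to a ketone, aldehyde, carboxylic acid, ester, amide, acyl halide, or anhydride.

CH(COCl): acyl halide, 1 C=O (running total 1).
CH(COCH3): ketone, 1 C=O (running total 2).
CH(OCOCH3): ester, 1 C=O (running total 3).
CO: ketone, 1 C=O (running total 4).
CH(COCH3): ketone, 1 C=O (running total 5).
CO: ketone, 1 C=O (running total 6).

6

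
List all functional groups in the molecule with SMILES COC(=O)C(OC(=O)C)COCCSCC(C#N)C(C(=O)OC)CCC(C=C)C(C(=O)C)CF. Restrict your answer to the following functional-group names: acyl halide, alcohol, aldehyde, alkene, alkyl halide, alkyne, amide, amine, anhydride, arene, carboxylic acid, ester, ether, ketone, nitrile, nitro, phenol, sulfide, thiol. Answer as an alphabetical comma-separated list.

Working along the chain:
  CH3OOC: CH3O–C(=O)–: carbonyl C bonded to C and to –OCH3 → ester (not ketone + ether).
  CH(OCOCH3): pendant –OC(=O)CH3: an acyloxy group → ester.
  CH2OCH2: C–O–C with sp³ carbons on both sides and no adjacent C=O → ether.
  CH2SCH2: C–S–C linkage → sulfide (thioether).
  CH(CN): pendant –C≡N: nitrile.
  CH(COOCH3): pendant –COOCH3: carbonyl C bonded to C and –OCH3 → ester.
  CH(CH=CH2): pendant –CH=CH2: C=C double bond → alkene.
  CH(COCH3): pendant –COCH3: carbonyl C bonded to two carbons → ketone.
  CH2F: halogen on an sp³ carbon → alkyl halide.

alkene, alkyl halide, ester, ether, ketone, nitrile, sulfide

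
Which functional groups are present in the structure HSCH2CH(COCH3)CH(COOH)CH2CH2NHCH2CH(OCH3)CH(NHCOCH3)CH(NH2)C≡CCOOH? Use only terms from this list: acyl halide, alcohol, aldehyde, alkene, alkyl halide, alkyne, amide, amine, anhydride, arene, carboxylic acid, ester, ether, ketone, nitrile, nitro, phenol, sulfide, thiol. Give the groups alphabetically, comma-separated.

–SH on an sp³ carbon → thiol.
pendant –COCH3: carbonyl C bonded to two carbons → ketone.
pendant –COOH: carbonyl C bonded to C and –OH → carboxylic acid.
C–N–C with sp³ carbons and no adjacent C=O → amine (secondary).
pendant –OCH3: C–O–C with sp³ C, no adjacent C=O → ether.
pendant –NHC(=O)CH3: N bonded to a carbonyl → amide (not amine).
–NH2 on an sp³ carbon with no adjacent C=O → amine.
C≡C triple bond → alkyne.
–COOH: carbonyl C bonded to –OH and C → carboxylic acid (the –OH is not a separate alcohol).

alkyne, amide, amine, carboxylic acid, ether, ketone, thiol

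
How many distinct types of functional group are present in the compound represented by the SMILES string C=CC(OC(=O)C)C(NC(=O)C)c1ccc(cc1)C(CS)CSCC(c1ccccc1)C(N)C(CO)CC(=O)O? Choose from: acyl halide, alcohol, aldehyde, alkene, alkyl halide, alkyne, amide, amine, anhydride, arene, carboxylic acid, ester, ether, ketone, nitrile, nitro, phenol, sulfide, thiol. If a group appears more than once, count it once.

Reading the structure from left to right:
  CH2=CH: C=C double bond → alkene.
  CH(OCOCH3): pendant –OC(=O)CH3: an acyloxy group → ester.
  CH(NHCOCH3): pendant –NHC(=O)CH3: N bonded to a carbonyl → amide (not amine).
  C6H4: para-disubstituted benzene ring → arene.
  CH(CH2SH): pendant –CH2SH → thiol.
  CH2SCH2: C–S–C linkage → sulfide (thioether).
  CH(C6H5): pendant –C6H5: benzene ring → arene.
  CH(NH2): –NH2 on an sp³ carbon with no adjacent C=O → amine.
  CH(CH2OH): pendant –CH2OH on an sp³ backbone C → alcohol.
  COOH: –COOH: carbonyl C bonded to –OH and C → carboxylic acid (the –OH is not a separate alcohol).
Distinct types present: alcohol, alkene, amide, amine, arene, carboxylic acid, ester, sulfide, thiol.

9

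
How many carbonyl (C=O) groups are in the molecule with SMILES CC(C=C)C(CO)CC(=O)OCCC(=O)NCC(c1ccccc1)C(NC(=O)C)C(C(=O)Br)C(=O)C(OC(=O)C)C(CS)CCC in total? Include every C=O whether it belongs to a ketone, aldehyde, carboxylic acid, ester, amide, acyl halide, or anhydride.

CH2COOCH2: ester, 1 C=O (running total 1).
CH2CONHCH2: amide, 1 C=O (running total 2).
CH(NHCOCH3): amide, 1 C=O (running total 3).
CH(COBr): acyl halide, 1 C=O (running total 4).
CO: ketone, 1 C=O (running total 5).
CH(OCOCH3): ester, 1 C=O (running total 6).

6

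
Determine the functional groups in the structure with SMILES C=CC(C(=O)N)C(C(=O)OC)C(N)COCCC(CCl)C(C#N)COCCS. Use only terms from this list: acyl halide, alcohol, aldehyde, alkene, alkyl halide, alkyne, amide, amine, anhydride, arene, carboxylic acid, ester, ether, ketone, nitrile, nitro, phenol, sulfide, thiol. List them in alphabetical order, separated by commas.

alkene, alkyl halide, amide, amine, ester, ether, nitrile, thiol

C=C double bond → alkene.
pendant –CONH2: carbonyl C bonded to C and N → amide.
pendant –COOCH3: carbonyl C bonded to C and –OCH3 → ester.
–NH2 on an sp³ carbon with no adjacent C=O → amine.
C–O–C with sp³ carbons on both sides and no adjacent C=O → ether.
pendant –CH2X: halogen on sp³ carbon → alkyl halide.
pendant –C≡N: nitrile.
C–O–C with sp³ carbons on both sides and no adjacent C=O → ether.
–SH on an sp³ carbon → thiol.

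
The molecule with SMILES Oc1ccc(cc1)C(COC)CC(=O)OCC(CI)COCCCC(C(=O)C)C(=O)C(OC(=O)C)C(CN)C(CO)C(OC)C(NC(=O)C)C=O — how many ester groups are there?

2

Working along the chain:
  HOC6H4: –OH attached directly to an aromatic ring → phenol (not alcohol); the ring itself is an arene.
  CH(CH2OCH3): pendant –CH2OCH3: C–O–C linkage → ether.
  CH2COOCH2: –C(=O)–O–C with C on the carbonyl side → ester.
  CH(CH2I): pendant –CH2X: halogen on sp³ carbon → alkyl halide.
  CH2OCH2: C–O–C with sp³ carbons on both sides and no adjacent C=O → ether.
  CH(COCH3): pendant –COCH3: carbonyl C bonded to two carbons → ketone.
  CO: –C(=O)– with carbon on both sides → ketone.
  CH(OCOCH3): pendant –OC(=O)CH3: an acyloxy group → ester.
  CH(CH2NH2): pendant –CH2NH2: N on sp³ C, no adjacent C=O → amine.
  CH(CH2OH): pendant –CH2OH on an sp³ backbone C → alcohol.
  CH(OCH3): pendant –OCH3: C–O–C with sp³ C, no adjacent C=O → ether.
  CH(NHCOCH3): pendant –NHC(=O)CH3: N bonded to a carbonyl → amide (not amine).
  CHO: terminal –CHO: carbonyl C bonded to H and C → aldehyde.
Ester appears at: CH2COOCH2, CH(OCOCH3) → 2.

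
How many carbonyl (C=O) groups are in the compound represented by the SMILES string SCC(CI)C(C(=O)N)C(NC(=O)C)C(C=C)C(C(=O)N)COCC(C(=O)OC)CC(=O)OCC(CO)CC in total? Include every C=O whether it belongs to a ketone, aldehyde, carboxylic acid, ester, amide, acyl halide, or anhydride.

5

CH(CONH2): amide, 1 C=O (running total 1).
CH(NHCOCH3): amide, 1 C=O (running total 2).
CH(CONH2): amide, 1 C=O (running total 3).
CH(COOCH3): ester, 1 C=O (running total 4).
CH2COOCH2: ester, 1 C=O (running total 5).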